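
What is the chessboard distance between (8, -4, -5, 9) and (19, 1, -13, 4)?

max(|x_i - y_i|) = max(|8 - 19|, |-4 - 1|, |-5 - (-13)|, |9 - 4|) = max(11, 5, 8, 5) = 11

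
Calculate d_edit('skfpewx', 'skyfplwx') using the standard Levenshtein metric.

Let D[i][j] be the edit distance between the first i characters of 'skfpewx' and the first j characters of 'skyfplwx', with D[i][0] = i, D[0][j] = j, and D[i][j] = D[i-1][j-1] if the characters match, else 1 + min(D[i-1][j], D[i][j-1], D[i-1][j-1]). Filling the table (rows: prefixes of 'skfpewx', columns: prefixes of 'skyfplwx'):
     ε  s  k  y  f  p  l  w  x
  ε  0  1  2  3  4  5  6  7  8
  s  1  0  1  2  3  4  5  6  7
  k  2  1  0  1  2  3  4  5  6
  f  3  2  1  1  1  2  3  4  5
  p  4  3  2  2  2  1  2  3  4
  e  5  4  3  3  3  2  2  3  4
  w  6  5  4  4  4  3  3  2  3
  x  7  6  5  5  5  4  4  3  2
The bottom-right entry gives D[7][8] = 2, so no sequence of fewer than 2 edits works. Backtracking through the table gives one optimal edit sequence (2 edits):
  skfpewx → skyfpewx (ins y @3)
  skyfpewx → skyfplwx (sub e→l @6)
Edit distance = 2.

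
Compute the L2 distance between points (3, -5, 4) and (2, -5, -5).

(Σ|x_i - y_i|^2)^(1/2) = (|3 - 2|^2 + |-5 - (-5)|^2 + |4 - (-5)|^2)^(1/2)
= (1^2 + 0^2 + 9^2)^(1/2) = (1 + 0 + 81)^(1/2) = (82)^(1/2) ≈ 9.0554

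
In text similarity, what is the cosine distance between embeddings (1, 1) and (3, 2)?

With u = (1, 1), v = (3, 2):
u·v = 1·3 + 1·2 = 3 + 2 = 5.
|u| = √(1² + 1²) = √2, |v| = √(3² + 2²) = √13, so |u||v| = √(2·13) = √26.
cos θ = (u·v)/(|u||v|) = 5/√26 ≈ 0.9806
Cosine distance = 1 - cos θ ≈ 1 - 0.9806 = 0.0194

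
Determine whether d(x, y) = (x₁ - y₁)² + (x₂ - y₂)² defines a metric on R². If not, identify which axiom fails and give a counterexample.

No. The squared Euclidean distance fails the triangle inequality. Counterexample: x = (0, 0), y = (3, 5), z = (6, 10). d(x,z) = 6² + 10² = 136, but d(x,y) + d(y,z) = (3² + 5²) + (3² + 5²) = 34 + 34 = 68. Since 136 > 68, the triangle inequality is violated. (Note: √d, the ordinary Euclidean distance, IS a metric.)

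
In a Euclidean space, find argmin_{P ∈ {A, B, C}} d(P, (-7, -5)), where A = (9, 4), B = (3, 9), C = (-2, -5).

Distances: d(A) ≈ 18.3576, d(B) ≈ 17.2047, d(C) = 5. Nearest: C = (-2, -5) with distance 5.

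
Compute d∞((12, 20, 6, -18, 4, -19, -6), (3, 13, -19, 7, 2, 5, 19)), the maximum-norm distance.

max(|x_i - y_i|) = max(|12 - 3|, |20 - 13|, |6 - (-19)|, |-18 - 7|, |4 - 2|, |-19 - 5|, |-6 - 19|) = max(9, 7, 25, 25, 2, 24, 25) = 25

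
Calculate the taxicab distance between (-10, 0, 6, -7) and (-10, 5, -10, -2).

Σ|x_i - y_i| = |-10 - (-10)| + |0 - 5| + |6 - (-10)| + |-7 - (-2)| = 0 + 5 + 16 + 5 = 26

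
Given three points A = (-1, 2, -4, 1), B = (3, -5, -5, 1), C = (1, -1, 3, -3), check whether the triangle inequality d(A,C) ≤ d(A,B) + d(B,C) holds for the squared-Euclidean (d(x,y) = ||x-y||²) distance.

d(A,B) = 4² + 7² + 1² + 0² = 66, d(B,C) = 2² + 4² + 8² + 4² = 100, d(A,C) = 2² + 3² + 7² + 4² = 78.
d(A,C) = 78 ≤ 66 + 100 = 166. Triangle inequality is satisfied.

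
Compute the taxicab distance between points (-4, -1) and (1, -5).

Σ|x_i - y_i| = |-4 - 1| + |-1 - (-5)| = 5 + 4 = 9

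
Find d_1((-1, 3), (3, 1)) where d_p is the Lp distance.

Σ|x_i - y_i| = |-1 - 3| + |3 - 1| = 4 + 2 = 6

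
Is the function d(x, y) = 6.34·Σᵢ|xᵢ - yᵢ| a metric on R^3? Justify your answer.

Yes. The L1 (Manhattan) norm induces a metric on R^3, and multiplying a metric by a positive constant 6.34 > 0 preserves all four axioms: non-negativity (6.34·||x-y|| ≥ 0), identity (6.34·||x-y|| = 0 ⟺ ||x-y|| = 0 ⟺ x = y), symmetry (||x-y|| = ||y-x||), and the triangle inequality (6.34·||x-z|| ≤ 6.34·||x-y|| + 6.34·||y-z||). So d is a metric.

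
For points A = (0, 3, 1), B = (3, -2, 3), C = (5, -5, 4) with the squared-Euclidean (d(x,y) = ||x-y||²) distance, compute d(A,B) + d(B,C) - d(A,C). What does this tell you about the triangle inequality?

d(A,B) = 3² + 5² + 2² = 38, d(B,C) = 2² + 3² + 1² = 14, d(A,C) = 5² + 8² + 3² = 98.
d(A,B) + d(B,C) - d(A,C) = 38 + 14 - 98 = 52 - 98 = -46. This is < 0, so the triangle inequality FAILS for these points (squared-Euclidean is not a metric).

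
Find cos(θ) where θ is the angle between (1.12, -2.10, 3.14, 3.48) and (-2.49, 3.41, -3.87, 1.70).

With u = (1.12, -2.10, 3.14, 3.48), v = (-2.49, 3.41, -3.87, 1.70):
u·v = 1.12·(-2.49) + (-2.1)·3.41 + 3.14·(-3.87) + 3.48·1.7 = (-2.7888) + (-7.161) + (-12.1518) + 5.916 = -16.1856.
|u| = √(1.12² + (-2.1)² + 3.14² + 3.48²) = √(1.2544 + 4.41 + 9.8596 + 12.1104) = √27.6344, |v| = √((-2.49)² + 3.41² + (-3.87)² + 1.7²) = √(6.2001 + 11.6281 + 14.9769 + 2.89) = √35.6951.
cos θ = (u·v)/(|u||v|) = -16.1856/(√27.6344·√35.6951) ≈ -0.5153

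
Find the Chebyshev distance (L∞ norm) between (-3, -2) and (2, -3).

max(|x_i - y_i|) = max(|-3 - 2|, |-2 - (-3)|) = max(5, 1) = 5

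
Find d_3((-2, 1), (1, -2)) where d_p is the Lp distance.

(Σ|x_i - y_i|^3)^(1/3) = (|-2 - 1|^3 + |1 - (-2)|^3)^(1/3)
= (3^3 + 3^3)^(1/3) = (27 + 27)^(1/3) = (54)^(1/3) ≈ 3.7798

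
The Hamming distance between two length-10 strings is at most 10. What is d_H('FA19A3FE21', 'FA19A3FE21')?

Differing positions: none. Hamming distance = 0. The maximum possible Hamming distance for length-10 strings is 10, so d_H/10 = 0/10 = 0.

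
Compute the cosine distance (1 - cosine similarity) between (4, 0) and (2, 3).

With u = (4, 0), v = (2, 3):
u·v = 4·2 + 0·3 = 8 + 0 = 8.
|u| = √(4² + 0²) = √16, |v| = √(2² + 3²) = √13, so |u||v| = √(16·13) = √208.
cos θ = (u·v)/(|u||v|) = 8/√208 ≈ 0.5547
Cosine distance = 1 - cos θ ≈ 1 - 0.5547 = 0.4453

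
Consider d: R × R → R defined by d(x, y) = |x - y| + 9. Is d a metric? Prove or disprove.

No. d fails identity of indiscernibles (specifically d(x,x) = 0): d(-8, -8) = |-8 - (-8)| + 9 = 0 + 9 = 9 ≠ 0.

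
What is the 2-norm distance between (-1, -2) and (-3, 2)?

(Σ|x_i - y_i|^2)^(1/2) = (|-1 - (-3)|^2 + |-2 - 2|^2)^(1/2)
= (2^2 + 4^2)^(1/2) = (4 + 16)^(1/2) = (20)^(1/2) ≈ 4.4721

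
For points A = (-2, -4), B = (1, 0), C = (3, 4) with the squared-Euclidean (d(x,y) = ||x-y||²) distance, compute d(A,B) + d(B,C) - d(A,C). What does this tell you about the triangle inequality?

d(A,B) = 3² + 4² = 25, d(B,C) = 2² + 4² = 20, d(A,C) = 5² + 8² = 89.
d(A,B) + d(B,C) - d(A,C) = 25 + 20 - 89 = 45 - 89 = -44. This is < 0, so the triangle inequality FAILS for these points (squared-Euclidean is not a metric).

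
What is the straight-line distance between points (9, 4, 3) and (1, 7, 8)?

√(Σ(x_i - y_i)²) = √((9 - 1)² + (4 - 7)² + (3 - 8)²)
= √(8² + (-3)² + (-5)²) = √(64 + 9 + 25) = √98 ≈ 9.8995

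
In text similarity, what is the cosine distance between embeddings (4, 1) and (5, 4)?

With u = (4, 1), v = (5, 4):
u·v = 4·5 + 1·4 = 20 + 4 = 24.
|u| = √(4² + 1²) = √17, |v| = √(5² + 4²) = √41, so |u||v| = √(17·41) = √697.
cos θ = (u·v)/(|u||v|) = 24/√697 ≈ 0.9091
Cosine distance = 1 - cos θ ≈ 1 - 0.9091 = 0.0909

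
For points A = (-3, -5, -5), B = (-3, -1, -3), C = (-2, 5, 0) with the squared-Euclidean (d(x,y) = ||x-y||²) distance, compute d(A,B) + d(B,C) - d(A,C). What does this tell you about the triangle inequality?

d(A,B) = 0² + 4² + 2² = 20, d(B,C) = 1² + 6² + 3² = 46, d(A,C) = 1² + 10² + 5² = 126.
d(A,B) + d(B,C) - d(A,C) = 20 + 46 - 126 = 66 - 126 = -60. This is < 0, so the triangle inequality FAILS for these points (squared-Euclidean is not a metric).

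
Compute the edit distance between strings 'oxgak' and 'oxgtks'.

Let D[i][j] be the edit distance between the first i characters of 'oxgak' and the first j characters of 'oxgtks', with D[i][0] = i, D[0][j] = j, and D[i][j] = D[i-1][j-1] if the characters match, else 1 + min(D[i-1][j], D[i][j-1], D[i-1][j-1]). Filling the table (rows: prefixes of 'oxgak', columns: prefixes of 'oxgtks'):
     ε  o  x  g  t  k  s
  ε  0  1  2  3  4  5  6
  o  1  0  1  2  3  4  5
  x  2  1  0  1  2  3  4
  g  3  2  1  0  1  2  3
  a  4  3  2  1  1  2  3
  k  5  4  3  2  2  1  2
The bottom-right entry gives D[5][6] = 2, so no sequence of fewer than 2 edits works. Backtracking through the table gives one optimal edit sequence (2 edits):
  oxgak → oxgtk (sub a→t @4)
  oxgtk → oxgtks (ins s @6)
Edit distance = 2.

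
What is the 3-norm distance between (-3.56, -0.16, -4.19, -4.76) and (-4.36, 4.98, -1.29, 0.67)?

(Σ|x_i - y_i|^3)^(1/3) = (|-3.56 - (-4.36)|^3 + |-0.16 - 4.98|^3 + |-4.19 - (-1.29)|^3 + |-4.76 - 0.67|^3)^(1/3)
= (0.8^3 + 5.14^3 + 2.9^3 + 5.43^3)^(1/3) ≈ (0.512 + 135.7967 + 24.389 + 160.103)^(1/3) = (320.8007)^(1/3) ≈ 6.8456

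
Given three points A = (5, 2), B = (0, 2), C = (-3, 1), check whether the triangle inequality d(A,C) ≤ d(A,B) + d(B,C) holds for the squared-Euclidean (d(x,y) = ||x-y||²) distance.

d(A,B) = 5² + 0² = 25, d(B,C) = 3² + 1² = 10, d(A,C) = 8² + 1² = 65.
d(A,C) = 65 > 25 + 10 = 35. Triangle inequality is VIOLATED. (Squared-Euclidean is not a metric — this is a counterexample.)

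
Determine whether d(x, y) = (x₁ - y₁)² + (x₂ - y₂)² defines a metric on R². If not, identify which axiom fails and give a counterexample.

No. The squared Euclidean distance fails the triangle inequality. Counterexample: x = (0, 0), y = (1, 5), z = (2, 10). d(x,z) = 2² + 10² = 104, but d(x,y) + d(y,z) = (1² + 5²) + (1² + 5²) = 26 + 26 = 52. Since 104 > 52, the triangle inequality is violated. (Note: √d, the ordinary Euclidean distance, IS a metric.)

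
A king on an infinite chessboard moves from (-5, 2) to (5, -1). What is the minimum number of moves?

max(|x_i - y_i|) = max(|-5 - 5|, |2 - (-1)|) = max(10, 3) = 10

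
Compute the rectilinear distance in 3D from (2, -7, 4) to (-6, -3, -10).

Σ|x_i - y_i| = |2 - (-6)| + |-7 - (-3)| + |4 - (-10)| = 8 + 4 + 14 = 26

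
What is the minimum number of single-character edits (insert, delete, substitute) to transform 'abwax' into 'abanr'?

Let D[i][j] be the edit distance between the first i characters of 'abwax' and the first j characters of 'abanr', with D[i][0] = i, D[0][j] = j, and D[i][j] = D[i-1][j-1] if the characters match, else 1 + min(D[i-1][j], D[i][j-1], D[i-1][j-1]). Filling the table (rows: prefixes of 'abwax', columns: prefixes of 'abanr'):
     ε  a  b  a  n  r
  ε  0  1  2  3  4  5
  a  1  0  1  2  3  4
  b  2  1  0  1  2  3
  w  3  2  1  1  2  3
  a  4  3  2  1  2  3
  x  5  4  3  2  2  3
The bottom-right entry gives D[5][5] = 3, so no sequence of fewer than 3 edits works. Backtracking through the table gives one optimal edit sequence (3 edits):
  abwax → abaax (sub w→a @3)
  abaax → abanx (sub a→n @4)
  abanx → abanr (sub x→r @5)
Edit distance = 3.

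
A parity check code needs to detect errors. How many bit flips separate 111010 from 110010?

Differing positions: 3. Hamming distance = 1.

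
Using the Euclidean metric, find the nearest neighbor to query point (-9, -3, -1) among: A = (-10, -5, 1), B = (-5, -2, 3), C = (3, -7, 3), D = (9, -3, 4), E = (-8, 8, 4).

Distances: d(A) = 3, d(B) ≈ 5.7446, d(C) ≈ 13.2665, d(D) ≈ 18.6815, d(E) ≈ 12.1244. Nearest: A = (-10, -5, 1) with distance 3.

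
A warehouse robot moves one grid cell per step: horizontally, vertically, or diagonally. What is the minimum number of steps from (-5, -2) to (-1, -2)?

max(|x_i - y_i|) = max(|-5 - (-1)|, |-2 - (-2)|) = max(4, 0) = 4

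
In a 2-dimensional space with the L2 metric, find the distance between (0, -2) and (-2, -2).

(Σ|x_i - y_i|^2)^(1/2) = (|0 - (-2)|^2 + |-2 - (-2)|^2)^(1/2)
= (2^2 + 0^2)^(1/2) = (4 + 0)^(1/2) = (4)^(1/2) = 2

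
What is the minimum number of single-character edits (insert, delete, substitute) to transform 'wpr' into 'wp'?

Let D[i][j] be the edit distance between the first i characters of 'wpr' and the first j characters of 'wp', with D[i][0] = i, D[0][j] = j, and D[i][j] = D[i-1][j-1] if the characters match, else 1 + min(D[i-1][j], D[i][j-1], D[i-1][j-1]). Filling the table (rows: prefixes of 'wpr', columns: prefixes of 'wp'):
     ε  w  p
  ε  0  1  2
  w  1  0  1
  p  2  1  0
  r  3  2  1
The bottom-right entry gives D[3][2] = 1, so no sequence of fewer than 1 edit works. Backtracking through the table gives one optimal edit sequence (1 edit):
  wpr → wp (del r @3)
Edit distance = 1.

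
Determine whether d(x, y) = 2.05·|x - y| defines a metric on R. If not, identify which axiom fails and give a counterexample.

Yes. Since |x - y| is a metric on R and 2.05 > 0, the positive scalar multiple 2.05·|x - y| is also a metric: scaling by a positive constant preserves non-negativity, identity (d=0 ⟺ |x-y|=0 ⟺ x=y), symmetry, and the triangle inequality.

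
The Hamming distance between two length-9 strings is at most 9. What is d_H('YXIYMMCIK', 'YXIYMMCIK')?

Differing positions: none. Hamming distance = 0. The maximum possible Hamming distance for length-9 strings is 9, so d_H/9 = 0/9 = 0.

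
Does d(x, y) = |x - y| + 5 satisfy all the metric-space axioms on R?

No. d fails identity of indiscernibles (specifically d(x,x) = 0): d(-3, -3) = |-3 - (-3)| + 5 = 0 + 5 = 5 ≠ 0.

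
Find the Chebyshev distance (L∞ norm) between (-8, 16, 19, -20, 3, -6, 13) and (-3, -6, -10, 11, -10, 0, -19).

max(|x_i - y_i|) = max(|-8 - (-3)|, |16 - (-6)|, |19 - (-10)|, |-20 - 11|, |3 - (-10)|, |-6 - 0|, |13 - (-19)|) = max(5, 22, 29, 31, 13, 6, 32) = 32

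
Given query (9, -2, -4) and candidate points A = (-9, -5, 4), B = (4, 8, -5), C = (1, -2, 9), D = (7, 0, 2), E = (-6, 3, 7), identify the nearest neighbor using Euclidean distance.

Distances: d(A) ≈ 19.9249, d(B) ≈ 11.225, d(C) ≈ 15.2643, d(D) ≈ 6.6332, d(E) ≈ 19.2614. Nearest: D = (7, 0, 2) with distance 6.6332.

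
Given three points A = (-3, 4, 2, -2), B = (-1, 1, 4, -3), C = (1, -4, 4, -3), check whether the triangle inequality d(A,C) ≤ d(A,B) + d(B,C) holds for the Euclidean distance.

d(A,B) = √(2² + 3² + 2² + 1²) = √18 ≈ 4.2426, d(B,C) = √(2² + 5² + 0² + 0²) = √29 ≈ 5.3852, d(A,C) = √(4² + 8² + 2² + 1²) = √85 ≈ 9.2195.
d(A,C) ≈ 9.2195 ≤ 4.2426 + 5.3852 = 9.6278. Triangle inequality is satisfied.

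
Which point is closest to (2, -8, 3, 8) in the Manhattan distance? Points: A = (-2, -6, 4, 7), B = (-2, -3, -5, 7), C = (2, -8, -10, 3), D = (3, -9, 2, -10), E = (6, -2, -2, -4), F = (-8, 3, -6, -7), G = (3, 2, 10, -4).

Distances: d(A) = 8, d(B) = 18, d(C) = 18, d(D) = 21, d(E) = 27, d(F) = 45, d(G) = 30. Nearest: A = (-2, -6, 4, 7) with distance 8.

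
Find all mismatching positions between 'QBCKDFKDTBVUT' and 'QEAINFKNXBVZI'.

Differing positions: 2, 3, 4, 5, 8, 9, 12, 13. Hamming distance = 8.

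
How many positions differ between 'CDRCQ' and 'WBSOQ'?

Differing positions: 1, 2, 3, 4. Hamming distance = 4.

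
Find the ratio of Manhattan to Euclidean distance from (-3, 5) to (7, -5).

L1 = |-3 - 7| + |5 - (-5)| = 10 + 10 = 20
L2 = √(10² + 10²) = √200 ≈ 14.1421
L1 ≥ L2 always (equality iff movement is along one axis); L1 > L2 here.
Ratio L1/L2 = 20/√200 ≈ 1.4142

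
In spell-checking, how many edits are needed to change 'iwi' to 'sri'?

Let D[i][j] be the edit distance between the first i characters of 'iwi' and the first j characters of 'sri', with D[i][0] = i, D[0][j] = j, and D[i][j] = D[i-1][j-1] if the characters match, else 1 + min(D[i-1][j], D[i][j-1], D[i-1][j-1]). Filling the table (rows: prefixes of 'iwi', columns: prefixes of 'sri'):
     ε  s  r  i
  ε  0  1  2  3
  i  1  1  2  2
  w  2  2  2  3
  i  3  3  3  2
The bottom-right entry gives D[3][3] = 2, so no sequence of fewer than 2 edits works. Backtracking through the table gives one optimal edit sequence (2 edits):
  iwi → swi (sub i→s @1)
  swi → sri (sub w→r @2)
Edit distance = 2.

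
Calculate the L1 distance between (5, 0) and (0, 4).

Σ|x_i - y_i| = |5 - 0| + |0 - 4| = 5 + 4 = 9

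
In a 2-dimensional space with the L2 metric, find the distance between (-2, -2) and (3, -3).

(Σ|x_i - y_i|^2)^(1/2) = (|-2 - 3|^2 + |-2 - (-3)|^2)^(1/2)
= (5^2 + 1^2)^(1/2) = (25 + 1)^(1/2) = (26)^(1/2) ≈ 5.099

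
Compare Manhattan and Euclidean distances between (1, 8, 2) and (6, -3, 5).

L1 = |1 - 6| + |8 - (-3)| + |2 - 5| = 5 + 11 + 3 = 19
L2 = √(5² + 11² + 3²) = √155 ≈ 12.4499
L1 ≥ L2 always (equality iff movement is along one axis); L1 > L2 here.
Ratio L1/L2 = 19/√155 ≈ 1.5261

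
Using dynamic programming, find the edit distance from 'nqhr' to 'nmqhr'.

Let D[i][j] be the edit distance between the first i characters of 'nqhr' and the first j characters of 'nmqhr', with D[i][0] = i, D[0][j] = j, and D[i][j] = D[i-1][j-1] if the characters match, else 1 + min(D[i-1][j], D[i][j-1], D[i-1][j-1]). Filling the table (rows: prefixes of 'nqhr', columns: prefixes of 'nmqhr'):
     ε  n  m  q  h  r
  ε  0  1  2  3  4  5
  n  1  0  1  2  3  4
  q  2  1  1  1  2  3
  h  3  2  2  2  1  2
  r  4  3  3  3  2  1
The bottom-right entry gives D[4][5] = 1, so no sequence of fewer than 1 edit works. Backtracking through the table gives one optimal edit sequence (1 edit):
  nqhr → nmqhr (ins m @2)
Edit distance = 1.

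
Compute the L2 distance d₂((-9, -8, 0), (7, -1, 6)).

√(Σ(x_i - y_i)²) = √((-9 - 7)² + (-8 - (-1))² + (0 - 6)²)
= √((-16)² + (-7)² + (-6)²) = √(256 + 49 + 36) = √341 ≈ 18.4662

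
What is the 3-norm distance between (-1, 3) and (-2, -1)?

(Σ|x_i - y_i|^3)^(1/3) = (|-1 - (-2)|^3 + |3 - (-1)|^3)^(1/3)
= (1^3 + 4^3)^(1/3) = (1 + 64)^(1/3) = (65)^(1/3) ≈ 4.0207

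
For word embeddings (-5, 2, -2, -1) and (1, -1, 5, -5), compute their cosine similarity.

With u = (-5, 2, -2, -1), v = (1, -1, 5, -5):
u·v = (-5)·1 + 2·(-1) + (-2)·5 + (-1)·(-5) = (-5) + (-2) + (-10) + 5 = -12.
|u| = √((-5)² + 2² + (-2)² + (-1)²) = √34, |v| = √(1² + (-1)² + 5² + (-5)²) = √52, so |u||v| = √(34·52) = √1768.
cos θ = (u·v)/(|u||v|) = -12/√1768 ≈ -0.2854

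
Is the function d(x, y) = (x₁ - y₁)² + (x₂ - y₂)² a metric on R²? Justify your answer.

No. The squared Euclidean distance fails the triangle inequality. Counterexample: x = (0, 0), y = (3, 5), z = (6, 10). d(x,z) = 6² + 10² = 136, but d(x,y) + d(y,z) = (3² + 5²) + (3² + 5²) = 34 + 34 = 68. Since 136 > 68, the triangle inequality is violated. (Note: √d, the ordinary Euclidean distance, IS a metric.)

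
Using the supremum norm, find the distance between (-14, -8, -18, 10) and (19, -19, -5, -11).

max(|x_i - y_i|) = max(|-14 - 19|, |-8 - (-19)|, |-18 - (-5)|, |10 - (-11)|) = max(33, 11, 13, 21) = 33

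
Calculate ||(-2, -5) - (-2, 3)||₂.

√(Σ(x_i - y_i)²) = √((-2 - (-2))² + (-5 - 3)²)
= √(0² + (-8)²) = √(0 + 64) = √64 = 8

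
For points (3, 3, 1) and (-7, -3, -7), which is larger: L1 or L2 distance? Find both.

L1 = |3 - (-7)| + |3 - (-3)| + |1 - (-7)| = 10 + 6 + 8 = 24
L2 = √(10² + 6² + 8²) = √200 ≈ 14.1421
L1 ≥ L2 always (equality iff movement is along one axis); L1 > L2 here.
Ratio L1/L2 = 24/√200 ≈ 1.6971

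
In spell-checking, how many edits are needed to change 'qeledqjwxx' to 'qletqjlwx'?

Let D[i][j] be the edit distance between the first i characters of 'qeledqjwxx' and the first j characters of 'qletqjlwx', with D[i][0] = i, D[0][j] = j, and D[i][j] = D[i-1][j-1] if the characters match, else 1 + min(D[i-1][j], D[i][j-1], D[i-1][j-1]). Filling the table (rows: prefixes of 'qeledqjwxx', columns: prefixes of 'qletqjlwx'):
     ε  q  l  e  t  q  j  l  w  x
  ε  0  1  2  3  4  5  6  7  8  9
  q  1  0  1  2  3  4  5  6  7  8
  e  2  1  1  1  2  3  4  5  6  7
  l  3  2  1  2  2  3  4  4  5  6
  e  4  3  2  1  2  3  4  5  5  6
  d  5  4  3  2  2  3  4  5  6  6
  q  6  5  4  3  3  2  3  4  5  6
  j  7  6  5  4  4  3  2  3  4  5
  w  8  7  6  5  5  4  3  3  3  4
  x  9  8  7  6  6  5  4  4  4  3
  x 10  9  8  7  7  6  5  5  5  4
The bottom-right entry gives D[10][9] = 4, so no sequence of fewer than 4 edits works. Backtracking through the table gives one optimal edit sequence (4 edits):
  qeledqjwxx → qledqjwxx (del e @2)
  qledqjwxx → qletqjwxx (sub d→t @4)
  qletqjwxx → qletqjlxx (sub w→l @7)
  qletqjlxx → qletqjlwx (sub x→w @8)
Edit distance = 4.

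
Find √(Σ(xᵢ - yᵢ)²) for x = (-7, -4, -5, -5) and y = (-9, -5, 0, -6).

√(Σ(x_i - y_i)²) = √((-7 - (-9))² + (-4 - (-5))² + (-5 - 0)² + (-5 - (-6))²)
= √(2² + 1² + (-5)² + 1²) = √(4 + 1 + 25 + 1) = √31 ≈ 5.5678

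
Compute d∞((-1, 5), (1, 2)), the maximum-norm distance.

max(|x_i - y_i|) = max(|-1 - 1|, |5 - 2|) = max(2, 3) = 3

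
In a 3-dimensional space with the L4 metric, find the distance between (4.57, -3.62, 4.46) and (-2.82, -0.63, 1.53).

(Σ|x_i - y_i|^4)^(1/4) = (|4.57 - (-2.82)|^4 + |-3.62 - (-0.63)|^4 + |4.46 - 1.53|^4)^(1/4)
= (7.39^4 + 2.99^4 + 2.93^4)^(1/4) ≈ (2982.4815 + 79.9254 + 73.7005)^(1/4) = (3136.1074)^(1/4) ≈ 7.4834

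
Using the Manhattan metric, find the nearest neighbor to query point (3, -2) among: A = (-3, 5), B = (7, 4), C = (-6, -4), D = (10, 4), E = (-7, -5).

Distances: d(A) = 13, d(B) = 10, d(C) = 11, d(D) = 13, d(E) = 13. Nearest: B = (7, 4) with distance 10.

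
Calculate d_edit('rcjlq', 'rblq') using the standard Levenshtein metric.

Let D[i][j] be the edit distance between the first i characters of 'rcjlq' and the first j characters of 'rblq', with D[i][0] = i, D[0][j] = j, and D[i][j] = D[i-1][j-1] if the characters match, else 1 + min(D[i-1][j], D[i][j-1], D[i-1][j-1]). Filling the table (rows: prefixes of 'rcjlq', columns: prefixes of 'rblq'):
     ε  r  b  l  q
  ε  0  1  2  3  4
  r  1  0  1  2  3
  c  2  1  1  2  3
  j  3  2  2  2  3
  l  4  3  3  2  3
  q  5  4  4  3  2
The bottom-right entry gives D[5][4] = 2, so no sequence of fewer than 2 edits works. Backtracking through the table gives one optimal edit sequence (2 edits):
  rcjlq → rjlq (del c @2)
  rjlq → rblq (sub j→b @2)
Edit distance = 2.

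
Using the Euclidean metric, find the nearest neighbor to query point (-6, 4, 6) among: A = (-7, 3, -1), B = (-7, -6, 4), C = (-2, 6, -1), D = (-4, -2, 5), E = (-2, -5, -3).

Distances: d(A) ≈ 7.1414, d(B) ≈ 10.247, d(C) ≈ 8.3066, d(D) ≈ 6.4031, d(E) ≈ 13.3417. Nearest: D = (-4, -2, 5) with distance 6.4031.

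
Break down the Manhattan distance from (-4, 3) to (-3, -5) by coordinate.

Σ|x_i - y_i| = |-4 - (-3)| + |3 - (-5)| = 1 + 8 = 9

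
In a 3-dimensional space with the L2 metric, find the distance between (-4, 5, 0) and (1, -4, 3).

(Σ|x_i - y_i|^2)^(1/2) = (|-4 - 1|^2 + |5 - (-4)|^2 + |0 - 3|^2)^(1/2)
= (5^2 + 9^2 + 3^2)^(1/2) = (25 + 81 + 9)^(1/2) = (115)^(1/2) ≈ 10.7238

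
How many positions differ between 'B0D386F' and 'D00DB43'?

Differing positions: 1, 3, 4, 5, 6, 7. Hamming distance = 6.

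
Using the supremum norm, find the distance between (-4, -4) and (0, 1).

max(|x_i - y_i|) = max(|-4 - 0|, |-4 - 1|) = max(4, 5) = 5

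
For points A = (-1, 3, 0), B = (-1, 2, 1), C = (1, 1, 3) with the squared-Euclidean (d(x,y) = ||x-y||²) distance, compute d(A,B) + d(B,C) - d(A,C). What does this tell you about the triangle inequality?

d(A,B) = 0² + 1² + 1² = 2, d(B,C) = 2² + 1² + 2² = 9, d(A,C) = 2² + 2² + 3² = 17.
d(A,B) + d(B,C) - d(A,C) = 2 + 9 - 17 = 11 - 17 = -6. This is < 0, so the triangle inequality FAILS for these points (squared-Euclidean is not a metric).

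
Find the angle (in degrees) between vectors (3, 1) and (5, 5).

With u = (3, 1), v = (5, 5):
u·v = 3·5 + 1·5 = 15 + 5 = 20.
|u| = √(3² + 1²) = √10, |v| = √(5² + 5²) = √50, so |u||v| = √(10·50) = √500.
cos θ = (u·v)/(|u||v|) = 20/√500 ≈ 0.894427
θ = arccos(0.894427) ≈ 26.57°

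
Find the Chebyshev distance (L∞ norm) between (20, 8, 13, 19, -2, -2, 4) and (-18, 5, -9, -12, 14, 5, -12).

max(|x_i - y_i|) = max(|20 - (-18)|, |8 - 5|, |13 - (-9)|, |19 - (-12)|, |-2 - 14|, |-2 - 5|, |4 - (-12)|) = max(38, 3, 22, 31, 16, 7, 16) = 38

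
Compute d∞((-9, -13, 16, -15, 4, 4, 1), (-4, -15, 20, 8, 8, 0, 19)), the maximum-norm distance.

max(|x_i - y_i|) = max(|-9 - (-4)|, |-13 - (-15)|, |16 - 20|, |-15 - 8|, |4 - 8|, |4 - 0|, |1 - 19|) = max(5, 2, 4, 23, 4, 4, 18) = 23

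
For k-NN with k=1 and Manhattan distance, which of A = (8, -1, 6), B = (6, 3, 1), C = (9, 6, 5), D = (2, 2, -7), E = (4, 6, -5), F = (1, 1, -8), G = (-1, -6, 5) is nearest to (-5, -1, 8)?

Distances: d(A) = 15, d(B) = 22, d(C) = 24, d(D) = 25, d(E) = 29, d(F) = 24, d(G) = 12. Nearest: G = (-1, -6, 5) with distance 12.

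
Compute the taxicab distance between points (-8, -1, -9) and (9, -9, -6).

Σ|x_i - y_i| = |-8 - 9| + |-1 - (-9)| + |-9 - (-6)| = 17 + 8 + 3 = 28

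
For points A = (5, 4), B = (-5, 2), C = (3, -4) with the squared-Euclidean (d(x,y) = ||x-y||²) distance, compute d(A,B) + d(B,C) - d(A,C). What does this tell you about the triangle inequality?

d(A,B) = 10² + 2² = 104, d(B,C) = 8² + 6² = 100, d(A,C) = 2² + 8² = 68.
d(A,B) + d(B,C) - d(A,C) = 104 + 100 - 68 = 204 - 68 = 136. This is ≥ 0, so the triangle inequality holds for these points.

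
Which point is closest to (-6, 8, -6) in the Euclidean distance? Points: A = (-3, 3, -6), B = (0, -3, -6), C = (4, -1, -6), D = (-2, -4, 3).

Distances: d(A) ≈ 5.831, d(B) ≈ 12.53, d(C) ≈ 13.4536, d(D) ≈ 15.5242. Nearest: A = (-3, 3, -6) with distance 5.831.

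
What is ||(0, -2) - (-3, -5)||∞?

max(|x_i - y_i|) = max(|0 - (-3)|, |-2 - (-5)|) = max(3, 3) = 3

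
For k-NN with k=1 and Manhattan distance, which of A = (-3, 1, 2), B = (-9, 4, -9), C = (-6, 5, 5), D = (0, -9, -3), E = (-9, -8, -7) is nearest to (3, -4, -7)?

Distances: d(A) = 20, d(B) = 22, d(C) = 30, d(D) = 12, d(E) = 16. Nearest: D = (0, -9, -3) with distance 12.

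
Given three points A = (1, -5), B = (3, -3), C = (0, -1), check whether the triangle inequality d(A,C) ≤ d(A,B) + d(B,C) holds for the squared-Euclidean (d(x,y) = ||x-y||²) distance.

d(A,B) = 2² + 2² = 8, d(B,C) = 3² + 2² = 13, d(A,C) = 1² + 4² = 17.
d(A,C) = 17 ≤ 8 + 13 = 21. Triangle inequality is satisfied.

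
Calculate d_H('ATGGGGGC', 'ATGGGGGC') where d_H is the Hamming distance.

Differing positions: none. Hamming distance = 0.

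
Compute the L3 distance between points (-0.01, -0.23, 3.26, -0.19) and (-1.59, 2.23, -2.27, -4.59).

(Σ|x_i - y_i|^3)^(1/3) = (|-0.01 - (-1.59)|^3 + |-0.23 - 2.23|^3 + |3.26 - (-2.27)|^3 + |-0.19 - (-4.59)|^3)^(1/3)
= (1.58^3 + 2.46^3 + 5.53^3 + 4.4^3)^(1/3) ≈ (3.9443 + 14.8869 + 169.1124 + 85.184)^(1/3) = (273.1276)^(1/3) ≈ 6.4882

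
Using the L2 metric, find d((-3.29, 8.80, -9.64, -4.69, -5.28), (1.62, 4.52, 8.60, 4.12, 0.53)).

√(Σ(x_i - y_i)²) = √((-3.29 - 1.62)² + (8.8 - 4.52)² + (-9.64 - 8.6)² + (-4.69 - 4.12)² + (-5.28 - 0.53)²)
= √((-4.91)² + 4.28² + (-18.24)² + (-8.81)² + (-5.81)²) = √(24.1081 + 18.3184 + 332.6976 + 77.6161 + 33.7561) = √486.4963 ≈ 22.0567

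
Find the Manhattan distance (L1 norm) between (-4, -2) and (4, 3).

Σ|x_i - y_i| = |-4 - 4| + |-2 - 3| = 8 + 5 = 13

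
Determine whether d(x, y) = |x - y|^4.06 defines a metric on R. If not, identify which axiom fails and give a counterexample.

No. d(x,y) = |x-y|^4.06 fails the triangle inequality since p = 4.06 > 1. Counterexample: x = 1, y = 13, z = 25. d(x,z) = |1 - 25|^4.06 = 24^4.06 ≈ 401474.2, but d(x,y) + d(y,z) = 12^4.06 + 12^4.06 ≈ 24069.9872 + 24069.9872 = 48139.9744. Since 401474.2 > 48139.9744, the triangle inequality is violated.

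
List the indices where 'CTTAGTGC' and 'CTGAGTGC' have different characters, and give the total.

Differing positions: 3. Hamming distance = 1.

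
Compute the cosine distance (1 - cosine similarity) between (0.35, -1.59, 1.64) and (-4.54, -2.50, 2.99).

With u = (0.35, -1.59, 1.64), v = (-4.54, -2.50, 2.99):
u·v = 0.35·(-4.54) + (-1.59)·(-2.5) + 1.64·2.99 = (-1.589) + 3.975 + 4.9036 = 7.2896.
|u| = √(0.35² + (-1.59)² + 1.64²) = √(0.1225 + 2.5281 + 2.6896) = √5.3402, |v| = √((-4.54)² + (-2.5)² + 2.99²) = √(20.6116 + 6.25 + 8.9401) = √35.8017.
cos θ = (u·v)/(|u||v|) = 7.2896/(√5.3402·√35.8017) ≈ 0.5272
Cosine distance = 1 - cos θ ≈ 1 - 0.5272 = 0.4728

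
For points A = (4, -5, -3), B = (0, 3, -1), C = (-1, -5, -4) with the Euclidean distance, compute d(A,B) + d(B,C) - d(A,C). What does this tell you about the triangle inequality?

d(A,B) = √(4² + 8² + 2²) = √84 ≈ 9.1652, d(B,C) = √(1² + 8² + 3²) = √74 ≈ 8.6023, d(A,C) = √(5² + 0² + 1²) = √26 ≈ 5.099.
d(A,B) + d(B,C) - d(A,C) = 9.1652 + 8.6023 - 5.099 = 17.7675 - 5.099 = 12.6685 (to 4 decimal places). This is ≥ 0, so the triangle inequality holds for these points.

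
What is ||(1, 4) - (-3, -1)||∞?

max(|x_i - y_i|) = max(|1 - (-3)|, |4 - (-1)|) = max(4, 5) = 5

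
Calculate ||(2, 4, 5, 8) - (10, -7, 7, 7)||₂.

√(Σ(x_i - y_i)²) = √((2 - 10)² + (4 - (-7))² + (5 - 7)² + (8 - 7)²)
= √((-8)² + 11² + (-2)² + 1²) = √(64 + 121 + 4 + 1) = √190 ≈ 13.784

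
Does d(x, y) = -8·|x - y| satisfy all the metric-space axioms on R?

No. With c = -8 < 0, d fails non-negativity: d(1, 6) = -8·|1 - 6| = -8·5 = -40 < 0.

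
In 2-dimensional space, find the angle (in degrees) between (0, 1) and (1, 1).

With u = (0, 1), v = (1, 1):
u·v = 0·1 + 1·1 = 0 + 1 = 1.
|u| = √(0² + 1²) = √1, |v| = √(1² + 1²) = √2, so |u||v| = √(1·2) = √2.
cos θ = (u·v)/(|u||v|) = 1/√2 ≈ 0.707107
θ = arccos(0.707107) ≈ 45°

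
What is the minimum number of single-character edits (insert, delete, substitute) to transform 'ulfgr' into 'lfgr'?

Let D[i][j] be the edit distance between the first i characters of 'ulfgr' and the first j characters of 'lfgr', with D[i][0] = i, D[0][j] = j, and D[i][j] = D[i-1][j-1] if the characters match, else 1 + min(D[i-1][j], D[i][j-1], D[i-1][j-1]). Filling the table (rows: prefixes of 'ulfgr', columns: prefixes of 'lfgr'):
     ε  l  f  g  r
  ε  0  1  2  3  4
  u  1  1  2  3  4
  l  2  1  2  3  4
  f  3  2  1  2  3
  g  4  3  2  1  2
  r  5  4  3  2  1
The bottom-right entry gives D[5][4] = 1, so no sequence of fewer than 1 edit works. Backtracking through the table gives one optimal edit sequence (1 edit):
  ulfgr → lfgr (del u @1)
Edit distance = 1.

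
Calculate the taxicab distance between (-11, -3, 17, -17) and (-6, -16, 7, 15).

Σ|x_i - y_i| = |-11 - (-6)| + |-3 - (-16)| + |17 - 7| + |-17 - 15| = 5 + 13 + 10 + 32 = 60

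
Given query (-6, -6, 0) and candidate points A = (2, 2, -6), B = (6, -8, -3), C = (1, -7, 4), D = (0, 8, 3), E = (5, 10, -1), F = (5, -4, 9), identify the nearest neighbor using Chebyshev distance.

Distances: d(A) = 8, d(B) = 12, d(C) = 7, d(D) = 14, d(E) = 16, d(F) = 11. Nearest: C = (1, -7, 4) with distance 7.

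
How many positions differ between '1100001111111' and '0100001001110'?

Differing positions: 1, 8, 9, 13. Hamming distance = 4.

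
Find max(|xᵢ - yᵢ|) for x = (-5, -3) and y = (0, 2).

max(|x_i - y_i|) = max(|-5 - 0|, |-3 - 2|) = max(5, 5) = 5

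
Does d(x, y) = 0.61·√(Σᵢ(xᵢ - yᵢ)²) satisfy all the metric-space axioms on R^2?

Yes. The L2 (Euclidean) norm induces a metric on R^2, and multiplying a metric by a positive constant 0.61 > 0 preserves all four axioms: non-negativity (0.61·||x-y|| ≥ 0), identity (0.61·||x-y|| = 0 ⟺ ||x-y|| = 0 ⟺ x = y), symmetry (||x-y|| = ||y-x||), and the triangle inequality (0.61·||x-z|| ≤ 0.61·||x-y|| + 0.61·||y-z||). So d is a metric.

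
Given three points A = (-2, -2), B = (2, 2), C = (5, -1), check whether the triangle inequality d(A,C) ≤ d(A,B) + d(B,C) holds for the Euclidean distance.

d(A,B) = √(4² + 4²) = √32 ≈ 5.6569, d(B,C) = √(3² + 3²) = √18 ≈ 4.2426, d(A,C) = √(7² + 1²) = √50 ≈ 7.0711.
d(A,C) ≈ 7.0711 ≤ 5.6569 + 4.2426 = 9.8995. Triangle inequality is satisfied.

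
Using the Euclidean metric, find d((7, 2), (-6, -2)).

√(Σ(x_i - y_i)²) = √((7 - (-6))² + (2 - (-2))²)
= √(13² + 4²) = √(169 + 16) = √185 ≈ 13.6015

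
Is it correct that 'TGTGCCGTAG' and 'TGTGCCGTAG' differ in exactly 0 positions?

Differing positions: none. Hamming distance = 0, so the claim is true.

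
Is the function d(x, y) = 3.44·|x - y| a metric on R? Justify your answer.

Yes. Since |x - y| is a metric on R and 3.44 > 0, the positive scalar multiple 3.44·|x - y| is also a metric: scaling by a positive constant preserves non-negativity, identity (d=0 ⟺ |x-y|=0 ⟺ x=y), symmetry, and the triangle inequality.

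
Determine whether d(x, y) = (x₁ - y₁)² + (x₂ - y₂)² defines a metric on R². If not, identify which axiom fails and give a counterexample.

No. The squared Euclidean distance fails the triangle inequality. Counterexample: x = (0, 0), y = (1, 4), z = (2, 8). d(x,z) = 2² + 8² = 68, but d(x,y) + d(y,z) = (1² + 4²) + (1² + 4²) = 17 + 17 = 34. Since 68 > 34, the triangle inequality is violated. (Note: √d, the ordinary Euclidean distance, IS a metric.)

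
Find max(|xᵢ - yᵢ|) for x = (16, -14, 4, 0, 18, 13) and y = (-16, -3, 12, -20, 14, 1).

max(|x_i - y_i|) = max(|16 - (-16)|, |-14 - (-3)|, |4 - 12|, |0 - (-20)|, |18 - 14|, |13 - 1|) = max(32, 11, 8, 20, 4, 12) = 32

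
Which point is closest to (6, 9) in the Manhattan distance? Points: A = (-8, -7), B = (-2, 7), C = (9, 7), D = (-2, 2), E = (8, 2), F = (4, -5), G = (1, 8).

Distances: d(A) = 30, d(B) = 10, d(C) = 5, d(D) = 15, d(E) = 9, d(F) = 16, d(G) = 6. Nearest: C = (9, 7) with distance 5.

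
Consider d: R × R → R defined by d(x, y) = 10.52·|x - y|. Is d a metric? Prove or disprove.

Yes. Since |x - y| is a metric on R and 10.52 > 0, the positive scalar multiple 10.52·|x - y| is also a metric: scaling by a positive constant preserves non-negativity, identity (d=0 ⟺ |x-y|=0 ⟺ x=y), symmetry, and the triangle inequality.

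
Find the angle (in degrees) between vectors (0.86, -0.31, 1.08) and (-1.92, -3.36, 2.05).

With u = (0.86, -0.31, 1.08), v = (-1.92, -3.36, 2.05):
u·v = 0.86·(-1.92) + (-0.31)·(-3.36) + 1.08·2.05 = (-1.6512) + 1.0416 + 2.214 = 1.6044.
|u| = √(0.86² + (-0.31)² + 1.08²) = √(0.7396 + 0.0961 + 1.1664) = √2.0021, |v| = √((-1.92)² + (-3.36)² + 2.05²) = √(3.6864 + 11.2896 + 4.2025) = √19.1785.
cos θ = (u·v)/(|u||v|) = 1.6044/(√2.0021·√19.1785) ≈ 0.258918
θ = arccos(0.258918) ≈ 74.99°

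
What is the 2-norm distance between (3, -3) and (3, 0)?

(Σ|x_i - y_i|^2)^(1/2) = (|3 - 3|^2 + |-3 - 0|^2)^(1/2)
= (0^2 + 3^2)^(1/2) = (0 + 9)^(1/2) = (9)^(1/2) = 3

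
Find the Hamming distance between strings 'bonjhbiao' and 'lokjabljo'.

Differing positions: 1, 3, 5, 7, 8. Hamming distance = 5.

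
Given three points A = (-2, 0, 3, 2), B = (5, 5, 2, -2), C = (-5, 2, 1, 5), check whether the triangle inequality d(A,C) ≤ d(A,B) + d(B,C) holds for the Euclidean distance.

d(A,B) = √(7² + 5² + 1² + 4²) = √91 ≈ 9.5394, d(B,C) = √(10² + 3² + 1² + 7²) = √159 ≈ 12.6095, d(A,C) = √(3² + 2² + 2² + 3²) = √26 ≈ 5.099.
d(A,C) ≈ 5.099 ≤ 9.5394 + 12.6095 = 22.1489. Triangle inequality is satisfied.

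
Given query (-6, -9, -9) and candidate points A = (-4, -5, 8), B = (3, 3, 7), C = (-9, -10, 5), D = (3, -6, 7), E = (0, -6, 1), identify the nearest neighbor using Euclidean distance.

Distances: d(A) ≈ 17.5784, d(B) ≈ 21.9317, d(C) ≈ 14.3527, d(D) ≈ 18.6011, d(E) ≈ 12.0416. Nearest: E = (0, -6, 1) with distance 12.0416.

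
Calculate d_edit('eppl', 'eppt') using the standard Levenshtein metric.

Let D[i][j] be the edit distance between the first i characters of 'eppl' and the first j characters of 'eppt', with D[i][0] = i, D[0][j] = j, and D[i][j] = D[i-1][j-1] if the characters match, else 1 + min(D[i-1][j], D[i][j-1], D[i-1][j-1]). Filling the table (rows: prefixes of 'eppl', columns: prefixes of 'eppt'):
     ε  e  p  p  t
  ε  0  1  2  3  4
  e  1  0  1  2  3
  p  2  1  0  1  2
  p  3  2  1  0  1
  l  4  3  2  1  1
The bottom-right entry gives D[4][4] = 1, so no sequence of fewer than 1 edit works. Backtracking through the table gives one optimal edit sequence (1 edit):
  eppl → eppt (sub l→t @4)
Edit distance = 1.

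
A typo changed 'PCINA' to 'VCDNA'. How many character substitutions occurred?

Differing positions: 1, 3. Hamming distance = 2.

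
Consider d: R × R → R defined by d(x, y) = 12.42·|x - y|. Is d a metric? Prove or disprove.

Yes. Since |x - y| is a metric on R and 12.42 > 0, the positive scalar multiple 12.42·|x - y| is also a metric: scaling by a positive constant preserves non-negativity, identity (d=0 ⟺ |x-y|=0 ⟺ x=y), symmetry, and the triangle inequality.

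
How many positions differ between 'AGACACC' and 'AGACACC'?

Differing positions: none. Hamming distance = 0.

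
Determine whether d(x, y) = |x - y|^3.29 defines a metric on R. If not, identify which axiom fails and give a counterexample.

No. d(x,y) = |x-y|^3.29 fails the triangle inequality since p = 3.29 > 1. Counterexample: x = -3, y = 6, z = 15. d(x,z) = |-3 - 15|^3.29 = 18^3.29 ≈ 13484.8631, but d(x,y) + d(y,z) = 9^3.29 + 9^3.29 ≈ 1378.6622 + 1378.6622 = 2757.3244. Since 13484.8631 > 2757.3244, the triangle inequality is violated.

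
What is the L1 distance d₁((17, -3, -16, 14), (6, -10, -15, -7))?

Σ|x_i - y_i| = |17 - 6| + |-3 - (-10)| + |-16 - (-15)| + |14 - (-7)| = 11 + 7 + 1 + 21 = 40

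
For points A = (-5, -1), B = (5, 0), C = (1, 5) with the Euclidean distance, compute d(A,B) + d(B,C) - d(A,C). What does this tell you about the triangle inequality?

d(A,B) = √(10² + 1²) = √101 ≈ 10.0499, d(B,C) = √(4² + 5²) = √41 ≈ 6.4031, d(A,C) = √(6² + 6²) = √72 ≈ 8.4853.
d(A,B) + d(B,C) - d(A,C) = 10.0499 + 6.4031 - 8.4853 = 16.453 - 8.4853 = 7.9677 (to 4 decimal places). This is ≥ 0, so the triangle inequality holds for these points.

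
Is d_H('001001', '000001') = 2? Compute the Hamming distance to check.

Differing positions: 3. Hamming distance = 1, so the claim that d_H = 2 is false.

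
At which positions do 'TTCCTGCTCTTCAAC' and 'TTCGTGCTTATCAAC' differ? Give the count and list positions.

Differing positions: 4, 9, 10. Hamming distance = 3.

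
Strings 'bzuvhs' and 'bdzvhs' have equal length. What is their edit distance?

Let D[i][j] be the edit distance between the first i characters of 'bzuvhs' and the first j characters of 'bdzvhs', with D[i][0] = i, D[0][j] = j, and D[i][j] = D[i-1][j-1] if the characters match, else 1 + min(D[i-1][j], D[i][j-1], D[i-1][j-1]). Filling the table (rows: prefixes of 'bzuvhs', columns: prefixes of 'bdzvhs'):
     ε  b  d  z  v  h  s
  ε  0  1  2  3  4  5  6
  b  1  0  1  2  3  4  5
  z  2  1  1  1  2  3  4
  u  3  2  2  2  2  3  4
  v  4  3  3  3  2  3  4
  h  5  4  4  4  3  2  3
  s  6  5  5  5  4  3  2
The bottom-right entry gives D[6][6] = 2, so no sequence of fewer than 2 edits works. Backtracking through the table gives one optimal edit sequence (2 edits):
  bzuvhs → bduvhs (sub z→d @2)
  bduvhs → bdzvhs (sub u→z @3)
Edit distance = 2.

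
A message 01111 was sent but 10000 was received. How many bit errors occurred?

Differing positions: 1, 2, 3, 4, 5. Hamming distance = 5.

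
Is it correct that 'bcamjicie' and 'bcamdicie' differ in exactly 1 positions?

Differing positions: 5. Hamming distance = 1, so the claim is true.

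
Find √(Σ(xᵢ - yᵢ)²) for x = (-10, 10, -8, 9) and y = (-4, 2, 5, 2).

√(Σ(x_i - y_i)²) = √((-10 - (-4))² + (10 - 2)² + (-8 - 5)² + (9 - 2)²)
= √((-6)² + 8² + (-13)² + 7²) = √(36 + 64 + 169 + 49) = √318 ≈ 17.8326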